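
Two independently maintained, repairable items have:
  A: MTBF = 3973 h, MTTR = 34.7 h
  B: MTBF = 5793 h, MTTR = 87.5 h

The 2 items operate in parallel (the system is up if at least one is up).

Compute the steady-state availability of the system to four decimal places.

A(A) = MTBF/(MTBF+MTTR) = 3973/(3973+34.7) = 0.991342
A(B) = MTBF/(MTBF+MTTR) = 5793/(5793+87.5) = 0.985120
Parallel availability: 1 − (1 − 0.991342)(1 − 0.985120) = 0.9999

0.9999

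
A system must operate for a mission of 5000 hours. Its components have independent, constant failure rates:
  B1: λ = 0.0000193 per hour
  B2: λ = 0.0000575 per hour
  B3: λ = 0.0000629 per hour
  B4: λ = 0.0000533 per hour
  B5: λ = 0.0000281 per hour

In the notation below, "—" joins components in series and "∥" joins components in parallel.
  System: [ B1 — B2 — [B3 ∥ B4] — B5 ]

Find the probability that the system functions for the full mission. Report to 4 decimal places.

R(B1) = exp(−0.0000193 × 5000) = 0.908010
R(B2) = exp(−0.0000575 × 5000) = 0.750137
R(B3) = exp(−0.0000629 × 5000) = 0.730154
R(B4) = exp(−0.0000533 × 5000) = 0.766056
R(B5) = exp(−0.0000281 × 5000) = 0.868924
Parallel (B3 and B4): 1 − (1 − 0.730154)(1 − 0.766056) = 0.936871
Series (B1, B2, [0.936871], and B5): 0.908010 × 0.750137 × 0.936871 × 0.868924 = 0.5545

0.5545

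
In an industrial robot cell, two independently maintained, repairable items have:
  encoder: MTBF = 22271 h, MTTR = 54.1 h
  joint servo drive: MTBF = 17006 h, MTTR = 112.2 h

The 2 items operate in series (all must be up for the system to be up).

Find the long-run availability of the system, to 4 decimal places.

0.9910

A(encoder) = MTBF/(MTBF+MTTR) = 22271/(22271+54.1) = 0.997577
A(joint servo drive) = MTBF/(MTBF+MTTR) = 17006/(17006+112.2) = 0.993446
Series availability: 0.997577 × 0.993446 = 0.9910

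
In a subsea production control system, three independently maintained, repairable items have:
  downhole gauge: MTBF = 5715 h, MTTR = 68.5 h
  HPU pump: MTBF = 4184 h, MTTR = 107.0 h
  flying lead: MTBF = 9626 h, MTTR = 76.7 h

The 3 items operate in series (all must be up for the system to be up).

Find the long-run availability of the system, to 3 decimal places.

A(downhole gauge) = MTBF/(MTBF+MTTR) = 5715/(5715+68.5) = 0.988156
A(HPU pump) = MTBF/(MTBF+MTTR) = 4184/(4184+107.0) = 0.975064
A(flying lead) = MTBF/(MTBF+MTTR) = 9626/(9626+76.7) = 0.992095
Series availability: 0.988156 × 0.975064 × 0.992095 = 0.956

0.956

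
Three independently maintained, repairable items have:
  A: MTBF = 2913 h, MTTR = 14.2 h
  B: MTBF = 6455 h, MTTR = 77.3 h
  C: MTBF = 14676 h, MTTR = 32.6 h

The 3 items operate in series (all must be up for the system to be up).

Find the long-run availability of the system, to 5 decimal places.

A(A) = MTBF/(MTBF+MTTR) = 2913/(2913+14.2) = 0.995149
A(B) = MTBF/(MTBF+MTTR) = 6455/(6455+77.3) = 0.988166
A(C) = MTBF/(MTBF+MTTR) = 14676/(14676+32.6) = 0.997784
Series availability: 0.995149 × 0.988166 × 0.997784 = 0.98119

0.98119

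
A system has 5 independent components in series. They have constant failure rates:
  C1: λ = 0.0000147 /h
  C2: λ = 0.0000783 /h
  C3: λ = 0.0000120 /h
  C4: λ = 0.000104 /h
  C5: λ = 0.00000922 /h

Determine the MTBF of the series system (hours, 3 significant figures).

4580

Series of exponential components: λ_sys = Σ λ_i
λ_sys = 0.0000147 + 0.0000783 + 0.0000120 + 0.000104 + 0.00000922 = 2.1822e-04 /h
MTBF = 1 / λ_sys = 4580 h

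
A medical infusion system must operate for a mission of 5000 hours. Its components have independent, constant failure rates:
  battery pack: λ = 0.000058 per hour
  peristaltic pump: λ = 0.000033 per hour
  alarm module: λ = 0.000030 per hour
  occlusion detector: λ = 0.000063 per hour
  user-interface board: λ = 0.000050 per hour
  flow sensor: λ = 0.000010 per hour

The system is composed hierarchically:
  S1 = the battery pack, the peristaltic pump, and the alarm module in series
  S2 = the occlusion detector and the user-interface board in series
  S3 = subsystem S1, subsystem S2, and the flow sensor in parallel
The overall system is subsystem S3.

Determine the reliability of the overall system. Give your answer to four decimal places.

R(battery pack) = exp(−0.000058 × 5000) = 0.748264
R(peristaltic pump) = exp(−0.000033 × 5000) = 0.847894
R(alarm module) = exp(−0.000030 × 5000) = 0.860708
R(occlusion detector) = exp(−0.000063 × 5000) = 0.729789
R(user-interface board) = exp(−0.000050 × 5000) = 0.778801
R(flow sensor) = exp(−0.000010 × 5000) = 0.951229
Series (battery pack, peristaltic pump, and alarm module): 0.748264 × 0.847894 × 0.860708 = 0.546075
Series (occlusion detector and user-interface board): 0.729789 × 0.778801 = 0.568360
Parallel ([0.546075], [0.568360], and flow sensor): 1 − (1 − 0.546075)(1 − 0.568360)(1 − 0.951229) = 0.9904

0.9904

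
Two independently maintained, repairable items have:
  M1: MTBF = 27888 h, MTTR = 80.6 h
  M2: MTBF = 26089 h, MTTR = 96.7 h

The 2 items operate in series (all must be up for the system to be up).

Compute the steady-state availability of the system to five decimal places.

A(M1) = MTBF/(MTBF+MTTR) = 27888/(27888+80.6) = 0.997118
A(M2) = MTBF/(MTBF+MTTR) = 26089/(26089+96.7) = 0.996307
Series availability: 0.997118 × 0.996307 = 0.99344

0.99344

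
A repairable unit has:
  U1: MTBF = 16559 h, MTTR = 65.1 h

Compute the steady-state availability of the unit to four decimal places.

0.9961

A(U1) = MTBF/(MTBF+MTTR) = 16559/(16559+65.1) = 0.9961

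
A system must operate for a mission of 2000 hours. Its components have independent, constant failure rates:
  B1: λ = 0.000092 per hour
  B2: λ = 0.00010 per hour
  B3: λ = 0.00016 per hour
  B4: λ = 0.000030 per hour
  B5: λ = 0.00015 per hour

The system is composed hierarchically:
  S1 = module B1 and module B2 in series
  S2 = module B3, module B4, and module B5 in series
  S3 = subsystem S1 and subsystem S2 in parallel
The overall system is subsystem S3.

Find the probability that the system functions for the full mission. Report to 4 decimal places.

R(B1) = exp(−0.000092 × 2000) = 0.831936
R(B2) = exp(−0.00010 × 2000) = 0.818731
R(B3) = exp(−0.00016 × 2000) = 0.726149
R(B4) = exp(−0.000030 × 2000) = 0.941765
R(B5) = exp(−0.00015 × 2000) = 0.740818
Series (B1 and B2): 0.831936 × 0.818731 = 0.681132
Series (B3, B4, and B5): 0.726149 × 0.941765 × 0.740818 = 0.506617
Parallel ([0.681132] and [0.506617]): 1 − (1 − 0.681132)(1 − 0.506617) = 0.8427

0.8427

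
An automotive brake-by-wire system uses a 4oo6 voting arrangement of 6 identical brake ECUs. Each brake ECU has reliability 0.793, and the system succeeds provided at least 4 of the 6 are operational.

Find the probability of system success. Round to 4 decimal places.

0.8923

R = Σ_{i=4}^{6} C(6,i) p^i (1−p)^{6−i} with p = 0.793
C(6,4)·0.793^4·0.207^2 = 0.254170
C(6,5)·0.793^5·0.207^1 = 0.389482
C(6,6)·0.793^6·0.207^0 = 0.248679
Sum = 0.8923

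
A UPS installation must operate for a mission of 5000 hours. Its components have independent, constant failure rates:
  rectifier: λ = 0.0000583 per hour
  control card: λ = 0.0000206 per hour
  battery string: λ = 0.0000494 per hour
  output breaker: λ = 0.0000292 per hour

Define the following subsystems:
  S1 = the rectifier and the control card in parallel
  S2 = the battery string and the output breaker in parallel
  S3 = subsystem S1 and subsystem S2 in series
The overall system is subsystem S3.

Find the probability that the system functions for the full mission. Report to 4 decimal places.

0.9463

R(rectifier) = exp(−0.0000583 × 5000) = 0.747142
R(control card) = exp(−0.0000206 × 5000) = 0.902127
R(battery string) = exp(−0.0000494 × 5000) = 0.781141
R(output breaker) = exp(−0.0000292 × 5000) = 0.864158
Parallel (rectifier and control card): 1 − (1 − 0.747142)(1 − 0.902127) = 0.975252
Parallel (battery string and output breaker): 1 − (1 − 0.781141)(1 − 0.864158) = 0.970270
Series ([0.975252] and [0.970270]): 0.975252 × 0.970270 = 0.9463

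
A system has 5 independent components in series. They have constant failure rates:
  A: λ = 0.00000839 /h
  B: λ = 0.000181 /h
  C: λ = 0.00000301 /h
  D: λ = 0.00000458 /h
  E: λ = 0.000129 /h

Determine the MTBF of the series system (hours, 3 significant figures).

Series of exponential components: λ_sys = Σ λ_i
λ_sys = 0.00000839 + 0.000181 + 0.00000301 + 0.00000458 + 0.000129 = 3.2598e-04 /h
MTBF = 1 / λ_sys = 3070 h

3070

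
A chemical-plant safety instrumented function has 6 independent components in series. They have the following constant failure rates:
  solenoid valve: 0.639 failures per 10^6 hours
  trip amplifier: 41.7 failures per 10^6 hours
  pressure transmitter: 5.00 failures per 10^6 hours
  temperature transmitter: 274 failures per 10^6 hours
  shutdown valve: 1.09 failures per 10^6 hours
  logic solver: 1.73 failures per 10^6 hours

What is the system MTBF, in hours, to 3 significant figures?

Series of exponential components: λ_sys = Σ λ_i
λ_sys = 0.000000639 + 0.0000417 + 0.00000500 + 0.000274 + 0.00000109 + 0.00000173 = 3.2416e-04 /h
MTBF = 1 / λ_sys = 3080 h

3080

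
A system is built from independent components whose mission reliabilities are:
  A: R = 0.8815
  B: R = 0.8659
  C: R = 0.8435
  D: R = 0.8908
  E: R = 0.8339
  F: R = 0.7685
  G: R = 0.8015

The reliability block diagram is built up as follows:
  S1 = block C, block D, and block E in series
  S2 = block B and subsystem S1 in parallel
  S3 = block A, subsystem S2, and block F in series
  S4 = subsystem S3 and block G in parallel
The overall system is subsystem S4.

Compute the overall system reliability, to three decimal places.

Series (C, D, and E): 0.84350 × 0.89080 × 0.83390 = 0.62658
Parallel (B and [0.62658]): 1 − (1 − 0.86590)(1 − 0.62658) = 0.94992
Series (A, [0.94992], and F): 0.88150 × 0.94992 × 0.76850 = 0.64351
Parallel ([0.64351] and G): 1 − (1 − 0.64351)(1 − 0.80150) = 0.929

0.929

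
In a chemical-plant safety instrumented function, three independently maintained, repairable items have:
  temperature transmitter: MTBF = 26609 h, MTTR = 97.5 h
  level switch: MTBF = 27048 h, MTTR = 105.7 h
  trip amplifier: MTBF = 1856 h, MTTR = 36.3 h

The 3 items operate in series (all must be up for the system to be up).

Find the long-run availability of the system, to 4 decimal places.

0.9734

A(temperature transmitter) = MTBF/(MTBF+MTTR) = 26609/(26609+97.5) = 0.996349
A(level switch) = MTBF/(MTBF+MTTR) = 27048/(27048+105.7) = 0.996107
A(trip amplifier) = MTBF/(MTBF+MTTR) = 1856/(1856+36.3) = 0.980817
Series availability: 0.996349 × 0.996107 × 0.980817 = 0.9734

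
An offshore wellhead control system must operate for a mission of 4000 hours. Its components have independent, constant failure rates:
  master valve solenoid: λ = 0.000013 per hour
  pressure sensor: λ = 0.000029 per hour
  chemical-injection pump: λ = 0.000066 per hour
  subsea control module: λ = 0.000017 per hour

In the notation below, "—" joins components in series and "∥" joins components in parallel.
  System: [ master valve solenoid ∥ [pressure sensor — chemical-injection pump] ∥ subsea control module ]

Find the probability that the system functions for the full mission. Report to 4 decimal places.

R(master valve solenoid) = exp(−0.000013 × 4000) = 0.949329
R(pressure sensor) = exp(−0.000029 × 4000) = 0.890475
R(chemical-injection pump) = exp(−0.000066 × 4000) = 0.767974
R(subsea control module) = exp(−0.000017 × 4000) = 0.934260
Series (pressure sensor and chemical-injection pump): 0.890475 × 0.767974 = 0.683862
Parallel (master valve solenoid, [0.683862], and subsea control module): 1 − (1 − 0.949329)(1 − 0.683862)(1 − 0.934260) = 0.9989

0.9989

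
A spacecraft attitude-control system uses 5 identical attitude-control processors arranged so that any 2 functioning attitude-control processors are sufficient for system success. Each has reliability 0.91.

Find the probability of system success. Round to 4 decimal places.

0.9997

R = Σ_{i=2}^{5} C(5,i) p^i (1−p)^{5−i} with p = 0.91
C(5,2)·0.91^2·0.09^3 = 0.006037
C(5,3)·0.91^3·0.09^2 = 0.061039
C(5,4)·0.91^4·0.09^1 = 0.308587
C(5,5)·0.91^5·0.09^0 = 0.624032
Sum = 0.9997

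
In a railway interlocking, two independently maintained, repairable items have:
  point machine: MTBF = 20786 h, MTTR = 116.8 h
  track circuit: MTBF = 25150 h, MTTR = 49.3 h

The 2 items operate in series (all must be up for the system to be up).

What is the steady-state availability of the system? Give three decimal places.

0.992

A(point machine) = MTBF/(MTBF+MTTR) = 20786/(20786+116.8) = 0.994412
A(track circuit) = MTBF/(MTBF+MTTR) = 25150/(25150+49.3) = 0.998044
Series availability: 0.994412 × 0.998044 = 0.992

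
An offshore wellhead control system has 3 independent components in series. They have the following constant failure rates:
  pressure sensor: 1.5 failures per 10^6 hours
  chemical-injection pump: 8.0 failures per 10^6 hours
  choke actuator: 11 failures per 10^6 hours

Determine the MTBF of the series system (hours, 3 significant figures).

48800

Series of exponential components: λ_sys = Σ λ_i
λ_sys = 0.0000015 + 0.0000080 + 0.000011 = 2.0500e-05 /h
MTBF = 1 / λ_sys = 48800 h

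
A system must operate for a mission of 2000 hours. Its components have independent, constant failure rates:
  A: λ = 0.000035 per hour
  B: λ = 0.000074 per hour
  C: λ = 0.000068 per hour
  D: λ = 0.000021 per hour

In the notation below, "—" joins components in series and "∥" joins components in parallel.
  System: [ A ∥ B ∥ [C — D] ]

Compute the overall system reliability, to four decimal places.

0.9985

R(A) = exp(−0.000035 × 2000) = 0.932394
R(B) = exp(−0.000074 × 2000) = 0.862431
R(C) = exp(−0.000068 × 2000) = 0.872843
R(D) = exp(−0.000021 × 2000) = 0.958870
Series (C and D): 0.872843 × 0.958870 = 0.836943
Parallel (A, B, and [0.836943]): 1 − (1 − 0.932394)(1 − 0.862431)(1 − 0.836943) = 0.9985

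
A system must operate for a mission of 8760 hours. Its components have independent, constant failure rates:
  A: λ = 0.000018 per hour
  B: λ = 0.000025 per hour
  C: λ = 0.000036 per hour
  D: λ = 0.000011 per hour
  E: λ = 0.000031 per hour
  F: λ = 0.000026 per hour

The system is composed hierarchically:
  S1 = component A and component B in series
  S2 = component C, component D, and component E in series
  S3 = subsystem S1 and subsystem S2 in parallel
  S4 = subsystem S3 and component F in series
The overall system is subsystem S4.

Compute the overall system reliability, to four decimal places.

R(A) = exp(−0.000018 × 8760) = 0.854123
R(B) = exp(−0.000025 × 8760) = 0.803322
R(C) = exp(−0.000036 × 8760) = 0.729526
R(D) = exp(−0.000011 × 8760) = 0.908137
R(E) = exp(−0.000031 × 8760) = 0.762190
R(F) = exp(−0.000026 × 8760) = 0.796315
Series (A and B): 0.854123 × 0.803322 = 0.686136
Series (C, D, and E): 0.729526 × 0.908137 × 0.762190 = 0.504958
Parallel ([0.686136] and [0.504958]): 1 − (1 − 0.686136)(1 − 0.504958) = 0.844624
Series ([0.844624] and F): 0.844624 × 0.796315 = 0.6726

0.6726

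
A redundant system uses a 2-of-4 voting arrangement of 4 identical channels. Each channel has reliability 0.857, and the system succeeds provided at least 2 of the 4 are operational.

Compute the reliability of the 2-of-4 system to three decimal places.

0.990

R = Σ_{i=2}^{4} C(4,i) p^i (1−p)^{4−i} with p = 0.857
C(4,2)·0.857^2·0.143^2 = 0.09011
C(4,3)·0.857^3·0.143^1 = 0.36003
C(4,4)·0.857^4·0.143^0 = 0.53942
Sum = 0.990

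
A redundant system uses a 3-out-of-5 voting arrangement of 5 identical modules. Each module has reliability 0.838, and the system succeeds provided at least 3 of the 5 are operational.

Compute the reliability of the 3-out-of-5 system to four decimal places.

R = Σ_{i=3}^{5} C(5,i) p^i (1−p)^{5−i} with p = 0.838
C(5,3)·0.838^3·0.162^2 = 0.154441
C(5,4)·0.838^4·0.162^1 = 0.399449
C(5,5)·0.838^5·0.162^0 = 0.413257
Sum = 0.9671

0.9671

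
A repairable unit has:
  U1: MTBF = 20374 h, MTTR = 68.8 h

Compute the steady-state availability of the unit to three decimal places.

0.997

A(U1) = MTBF/(MTBF+MTTR) = 20374/(20374+68.8) = 0.997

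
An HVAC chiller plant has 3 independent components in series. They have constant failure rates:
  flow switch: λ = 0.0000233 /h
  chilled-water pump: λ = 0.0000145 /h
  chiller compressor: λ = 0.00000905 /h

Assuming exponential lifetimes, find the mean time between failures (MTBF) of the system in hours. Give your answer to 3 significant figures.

21300

Series of exponential components: λ_sys = Σ λ_i
λ_sys = 0.0000233 + 0.0000145 + 0.00000905 = 4.6850e-05 /h
MTBF = 1 / λ_sys = 21300 h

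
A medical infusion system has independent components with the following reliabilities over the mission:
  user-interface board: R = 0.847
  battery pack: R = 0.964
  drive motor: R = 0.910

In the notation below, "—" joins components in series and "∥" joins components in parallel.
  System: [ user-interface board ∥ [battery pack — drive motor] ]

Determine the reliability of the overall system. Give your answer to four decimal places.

Series (battery pack and drive motor): 0.964000 × 0.910000 = 0.877240
Parallel (user-interface board and [0.877240]): 1 − (1 − 0.847000)(1 − 0.877240) = 0.9812

0.9812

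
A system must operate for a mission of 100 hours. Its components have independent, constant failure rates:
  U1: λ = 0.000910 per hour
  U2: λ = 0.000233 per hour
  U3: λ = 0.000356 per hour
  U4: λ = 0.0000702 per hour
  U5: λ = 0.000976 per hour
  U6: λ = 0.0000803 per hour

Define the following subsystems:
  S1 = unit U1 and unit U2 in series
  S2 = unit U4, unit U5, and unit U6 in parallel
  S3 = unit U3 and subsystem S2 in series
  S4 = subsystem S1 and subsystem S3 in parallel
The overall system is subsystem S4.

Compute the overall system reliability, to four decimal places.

R(U1) = exp(−0.000910 × 100) = 0.913018
R(U2) = exp(−0.000233 × 100) = 0.976969
R(U3) = exp(−0.000356 × 100) = 0.965026
R(U4) = exp(−0.0000702 × 100) = 0.993005
R(U5) = exp(−0.000976 × 100) = 0.907012
R(U6) = exp(−0.0000803 × 100) = 0.992002
Series (U1 and U2): 0.913018 × 0.976969 = 0.891990
Parallel (U4, U5, and U6): 1 − (1 − 0.993005)(1 − 0.907012)(1 − 0.992002) = 0.999995
Series (U3 and [0.999995]): 0.965026 × 0.999995 = 0.965021
Parallel ([0.891990] and [0.965021]): 1 − (1 − 0.891990)(1 − 0.965021) = 0.9962

0.9962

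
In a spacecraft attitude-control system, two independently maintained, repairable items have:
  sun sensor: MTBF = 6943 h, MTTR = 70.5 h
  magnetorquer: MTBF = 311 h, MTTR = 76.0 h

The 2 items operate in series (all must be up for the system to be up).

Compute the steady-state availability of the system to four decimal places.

0.7955

A(sun sensor) = MTBF/(MTBF+MTTR) = 6943/(6943+70.5) = 0.989948
A(magnetorquer) = MTBF/(MTBF+MTTR) = 311/(311+76.0) = 0.803618
Series availability: 0.989948 × 0.803618 = 0.7955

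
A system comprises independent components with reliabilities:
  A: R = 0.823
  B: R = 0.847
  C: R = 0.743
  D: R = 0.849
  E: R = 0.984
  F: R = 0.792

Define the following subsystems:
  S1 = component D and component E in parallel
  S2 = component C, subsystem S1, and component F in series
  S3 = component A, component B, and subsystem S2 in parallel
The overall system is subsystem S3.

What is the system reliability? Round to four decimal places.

0.9888

Parallel (D and E): 1 − (1 − 0.849000)(1 − 0.984000) = 0.997584
Series (C, [0.997584], and F): 0.743000 × 0.997584 × 0.792000 = 0.587034
Parallel (A, B, and [0.587034]): 1 − (1 − 0.823000)(1 − 0.847000)(1 − 0.587034) = 0.9888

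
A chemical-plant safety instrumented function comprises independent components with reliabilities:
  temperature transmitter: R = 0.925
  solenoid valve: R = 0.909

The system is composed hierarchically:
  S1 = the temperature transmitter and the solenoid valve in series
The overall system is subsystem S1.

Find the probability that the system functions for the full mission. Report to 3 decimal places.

Series (temperature transmitter and solenoid valve): 0.92500 × 0.90900 = 0.841

0.841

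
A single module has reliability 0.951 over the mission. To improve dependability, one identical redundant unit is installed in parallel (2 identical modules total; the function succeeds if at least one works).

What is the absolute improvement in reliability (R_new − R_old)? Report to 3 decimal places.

0.047

R_before = 0.951
R_after = 1 − (1 − 0.951)^2 = 0.998
ΔR = 0.998 − 0.951 = 0.047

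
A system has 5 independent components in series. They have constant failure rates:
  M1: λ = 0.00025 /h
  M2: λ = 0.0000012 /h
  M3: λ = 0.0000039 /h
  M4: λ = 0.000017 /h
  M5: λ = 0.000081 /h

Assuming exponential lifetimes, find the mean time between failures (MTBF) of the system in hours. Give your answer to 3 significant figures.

2830

Series of exponential components: λ_sys = Σ λ_i
λ_sys = 0.00025 + 0.0000012 + 0.0000039 + 0.000017 + 0.000081 = 3.5310e-04 /h
MTBF = 1 / λ_sys = 2830 h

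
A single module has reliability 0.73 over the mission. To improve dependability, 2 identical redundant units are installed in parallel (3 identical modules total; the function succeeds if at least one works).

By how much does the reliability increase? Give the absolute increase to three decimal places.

R_before = 0.73
R_after = 1 − (1 − 0.73)^3 = 0.980
ΔR = 0.980 − 0.73 = 0.250

0.250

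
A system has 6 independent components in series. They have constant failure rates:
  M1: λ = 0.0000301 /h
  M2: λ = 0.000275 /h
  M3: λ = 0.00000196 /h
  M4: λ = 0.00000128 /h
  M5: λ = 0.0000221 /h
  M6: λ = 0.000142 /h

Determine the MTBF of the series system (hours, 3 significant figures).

Series of exponential components: λ_sys = Σ λ_i
λ_sys = 0.0000301 + 0.000275 + 0.00000196 + 0.00000128 + 0.0000221 + 0.000142 = 4.7244e-04 /h
MTBF = 1 / λ_sys = 2120 h

2120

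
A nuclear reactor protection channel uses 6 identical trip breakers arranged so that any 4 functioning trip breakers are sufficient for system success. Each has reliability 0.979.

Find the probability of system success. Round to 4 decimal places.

0.9998

R = Σ_{i=4}^{6} C(6,i) p^i (1−p)^{6−i} with p = 0.979
C(6,4)·0.979^4·0.021^2 = 0.006077
C(6,5)·0.979^5·0.021^1 = 0.113314
C(6,6)·0.979^6·0.021^0 = 0.880433
Sum = 0.9998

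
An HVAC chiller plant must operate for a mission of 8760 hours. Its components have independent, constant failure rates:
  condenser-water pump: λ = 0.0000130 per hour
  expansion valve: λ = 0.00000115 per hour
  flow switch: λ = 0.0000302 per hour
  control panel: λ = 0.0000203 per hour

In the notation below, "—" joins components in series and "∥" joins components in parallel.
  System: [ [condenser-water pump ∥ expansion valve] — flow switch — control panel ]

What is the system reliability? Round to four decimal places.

0.6418

R(condenser-water pump) = exp(−0.0000130 × 8760) = 0.892365
R(expansion valve) = exp(−0.00000115 × 8760) = 0.989977
R(flow switch) = exp(−0.0000302 × 8760) = 0.767550
R(control panel) = exp(−0.0000203 × 8760) = 0.837086
Parallel (condenser-water pump and expansion valve): 1 − (1 − 0.892365)(1 − 0.989977) = 0.998921
Series ([0.998921], flow switch, and control panel): 0.998921 × 0.767550 × 0.837086 = 0.6418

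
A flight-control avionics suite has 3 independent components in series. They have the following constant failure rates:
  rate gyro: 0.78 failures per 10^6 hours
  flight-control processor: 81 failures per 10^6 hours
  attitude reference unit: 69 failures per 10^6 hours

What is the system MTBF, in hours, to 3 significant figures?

6630

Series of exponential components: λ_sys = Σ λ_i
λ_sys = 0.00000078 + 0.000081 + 0.000069 = 1.5078e-04 /h
MTBF = 1 / λ_sys = 6630 h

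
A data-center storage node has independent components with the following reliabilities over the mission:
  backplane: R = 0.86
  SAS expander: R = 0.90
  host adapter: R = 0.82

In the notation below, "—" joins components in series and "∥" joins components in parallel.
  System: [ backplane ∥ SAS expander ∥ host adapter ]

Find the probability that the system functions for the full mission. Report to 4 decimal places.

0.9975

Parallel (backplane, SAS expander, and host adapter): 1 − (1 − 0.860000)(1 − 0.900000)(1 − 0.820000) = 0.9975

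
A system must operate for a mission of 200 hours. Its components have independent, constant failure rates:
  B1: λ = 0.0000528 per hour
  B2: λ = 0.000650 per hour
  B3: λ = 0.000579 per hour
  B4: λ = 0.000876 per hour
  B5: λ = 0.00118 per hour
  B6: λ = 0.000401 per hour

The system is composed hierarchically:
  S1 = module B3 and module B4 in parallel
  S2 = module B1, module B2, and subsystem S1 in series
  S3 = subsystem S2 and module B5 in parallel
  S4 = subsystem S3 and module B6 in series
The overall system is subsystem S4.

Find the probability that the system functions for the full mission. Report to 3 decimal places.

0.895

R(B1) = exp(−0.0000528 × 200) = 0.98950
R(B2) = exp(−0.000650 × 200) = 0.87810
R(B3) = exp(−0.000579 × 200) = 0.89065
R(B4) = exp(−0.000876 × 200) = 0.83929
R(B5) = exp(−0.00118 × 200) = 0.78978
R(B6) = exp(−0.000401 × 200) = 0.92293
Parallel (B3 and B4): 1 − (1 − 0.89065)(1 − 0.83929) = 0.98243
Series (B1, B2, and [0.98243]): 0.98950 × 0.87810 × 0.98243 = 0.85361
Parallel ([0.85361] and B5): 1 − (1 − 0.85361)(1 − 0.78978) = 0.96923
Series ([0.96923] and B6): 0.96923 × 0.92293 = 0.895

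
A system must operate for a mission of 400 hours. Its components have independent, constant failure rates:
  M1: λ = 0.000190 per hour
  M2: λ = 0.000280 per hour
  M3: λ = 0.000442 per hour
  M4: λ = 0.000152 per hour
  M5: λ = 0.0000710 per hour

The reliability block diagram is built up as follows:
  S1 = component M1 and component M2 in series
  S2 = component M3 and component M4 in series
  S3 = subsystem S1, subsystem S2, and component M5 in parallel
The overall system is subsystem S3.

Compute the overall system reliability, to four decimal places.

0.9990

R(M1) = exp(−0.000190 × 400) = 0.926816
R(M2) = exp(−0.000280 × 400) = 0.894044
R(M3) = exp(−0.000442 × 400) = 0.837947
R(M4) = exp(−0.000152 × 400) = 0.941011
R(M5) = exp(−0.0000710 × 400) = 0.971999
Series (M1 and M2): 0.926816 × 0.894044 = 0.828614
Series (M3 and M4): 0.837947 × 0.941011 = 0.788517
Parallel ([0.828614], [0.788517], and M5): 1 − (1 − 0.828614)(1 − 0.788517)(1 − 0.971999) = 0.9990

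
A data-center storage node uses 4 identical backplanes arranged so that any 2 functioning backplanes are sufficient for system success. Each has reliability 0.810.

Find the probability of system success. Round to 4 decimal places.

0.9765

R = Σ_{i=2}^{4} C(4,i) p^i (1−p)^{4−i} with p = 0.810
C(4,2)·0.810^2·0.190^2 = 0.142111
C(4,3)·0.810^3·0.190^1 = 0.403895
C(4,4)·0.810^4·0.190^0 = 0.430467
Sum = 0.9765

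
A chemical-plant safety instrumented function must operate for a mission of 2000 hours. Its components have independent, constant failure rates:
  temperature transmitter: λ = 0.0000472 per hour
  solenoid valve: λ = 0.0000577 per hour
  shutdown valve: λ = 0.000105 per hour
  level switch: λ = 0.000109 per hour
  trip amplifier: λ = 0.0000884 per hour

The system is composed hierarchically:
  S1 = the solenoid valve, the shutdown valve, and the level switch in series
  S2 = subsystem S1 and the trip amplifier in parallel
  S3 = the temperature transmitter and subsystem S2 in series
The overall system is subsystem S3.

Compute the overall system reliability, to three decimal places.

0.848

R(temperature transmitter) = exp(−0.0000472 × 2000) = 0.90992
R(solenoid valve) = exp(−0.0000577 × 2000) = 0.89101
R(shutdown valve) = exp(−0.000105 × 2000) = 0.81058
R(level switch) = exp(−0.000109 × 2000) = 0.80413
R(trip amplifier) = exp(−0.0000884 × 2000) = 0.83795
Series (solenoid valve, shutdown valve, and level switch): 0.89101 × 0.81058 × 0.80413 = 0.58077
Parallel ([0.58077] and trip amplifier): 1 − (1 − 0.58077)(1 − 0.83795) = 0.93206
Series (temperature transmitter and [0.93206]): 0.90992 × 0.93206 = 0.848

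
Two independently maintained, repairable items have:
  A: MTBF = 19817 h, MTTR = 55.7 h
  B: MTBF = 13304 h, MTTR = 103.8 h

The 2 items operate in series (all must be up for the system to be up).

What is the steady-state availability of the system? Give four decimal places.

0.9895

A(A) = MTBF/(MTBF+MTTR) = 19817/(19817+55.7) = 0.997197
A(B) = MTBF/(MTBF+MTTR) = 13304/(13304+103.8) = 0.992258
Series availability: 0.997197 × 0.992258 = 0.9895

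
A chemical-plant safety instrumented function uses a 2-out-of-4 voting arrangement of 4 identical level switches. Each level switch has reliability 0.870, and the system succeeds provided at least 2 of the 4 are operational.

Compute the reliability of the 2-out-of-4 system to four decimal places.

R = Σ_{i=2}^{4} C(4,i) p^i (1−p)^{4−i} with p = 0.870
C(4,2)·0.870^2·0.130^2 = 0.076750
C(4,3)·0.870^3·0.130^1 = 0.342422
C(4,4)·0.870^4·0.130^0 = 0.572898
Sum = 0.9921

0.9921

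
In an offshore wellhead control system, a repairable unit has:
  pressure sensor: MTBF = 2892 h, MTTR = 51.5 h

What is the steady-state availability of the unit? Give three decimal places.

A(pressure sensor) = MTBF/(MTBF+MTTR) = 2892/(2892+51.5) = 0.983

0.983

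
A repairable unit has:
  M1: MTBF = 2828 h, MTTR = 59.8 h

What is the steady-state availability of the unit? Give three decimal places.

0.979

A(M1) = MTBF/(MTBF+MTTR) = 2828/(2828+59.8) = 0.979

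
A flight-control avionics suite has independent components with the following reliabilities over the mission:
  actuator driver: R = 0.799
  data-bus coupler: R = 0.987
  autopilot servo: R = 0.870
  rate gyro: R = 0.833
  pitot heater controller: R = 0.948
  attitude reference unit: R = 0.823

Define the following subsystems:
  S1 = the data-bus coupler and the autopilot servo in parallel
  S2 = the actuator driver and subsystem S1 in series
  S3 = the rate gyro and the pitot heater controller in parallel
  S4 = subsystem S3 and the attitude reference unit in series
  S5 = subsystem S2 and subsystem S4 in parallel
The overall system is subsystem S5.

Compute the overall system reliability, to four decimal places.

Parallel (data-bus coupler and autopilot servo): 1 − (1 − 0.987000)(1 − 0.870000) = 0.998310
Series (actuator driver and [0.998310]): 0.799000 × 0.998310 = 0.797650
Parallel (rate gyro and pitot heater controller): 1 − (1 − 0.833000)(1 − 0.948000) = 0.991316
Series ([0.991316] and attitude reference unit): 0.991316 × 0.823000 = 0.815853
Parallel ([0.797650] and [0.815853]): 1 − (1 − 0.797650)(1 − 0.815853) = 0.9627

0.9627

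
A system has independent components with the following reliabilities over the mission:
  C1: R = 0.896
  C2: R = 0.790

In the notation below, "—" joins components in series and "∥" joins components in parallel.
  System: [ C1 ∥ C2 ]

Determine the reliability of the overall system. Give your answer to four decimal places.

0.9782

Parallel (C1 and C2): 1 − (1 − 0.896000)(1 − 0.790000) = 0.9782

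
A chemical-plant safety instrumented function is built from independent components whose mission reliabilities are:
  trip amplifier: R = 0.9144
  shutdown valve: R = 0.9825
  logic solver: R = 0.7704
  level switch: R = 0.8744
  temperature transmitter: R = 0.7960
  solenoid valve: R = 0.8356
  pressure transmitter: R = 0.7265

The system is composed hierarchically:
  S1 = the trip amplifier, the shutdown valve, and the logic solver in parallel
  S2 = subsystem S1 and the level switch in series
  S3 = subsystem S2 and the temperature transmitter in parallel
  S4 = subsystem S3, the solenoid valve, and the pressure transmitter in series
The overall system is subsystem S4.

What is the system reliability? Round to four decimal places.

Parallel (trip amplifier, shutdown valve, and logic solver): 1 − (1 − 0.914400)(1 − 0.982500)(1 − 0.770400) = 0.999656
Series ([0.999656] and level switch): 0.999656 × 0.874400 = 0.874099
Parallel ([0.874099] and temperature transmitter): 1 − (1 − 0.874099)(1 − 0.796000) = 0.974316
Series ([0.974316], solenoid valve, and pressure transmitter): 0.974316 × 0.835600 × 0.726500 = 0.5915

0.5915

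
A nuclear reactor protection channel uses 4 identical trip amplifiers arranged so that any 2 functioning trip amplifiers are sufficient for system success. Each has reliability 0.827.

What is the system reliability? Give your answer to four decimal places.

0.9820

R = Σ_{i=2}^{4} C(4,i) p^i (1−p)^{4−i} with p = 0.827
C(4,2)·0.827^2·0.173^2 = 0.122816
C(4,3)·0.827^3·0.173^1 = 0.391402
C(4,4)·0.827^4·0.173^0 = 0.467759
Sum = 0.9820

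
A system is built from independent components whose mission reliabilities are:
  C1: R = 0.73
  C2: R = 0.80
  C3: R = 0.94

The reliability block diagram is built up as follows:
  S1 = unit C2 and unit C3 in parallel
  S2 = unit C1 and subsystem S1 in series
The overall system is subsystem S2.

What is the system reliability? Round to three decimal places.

Parallel (C2 and C3): 1 − (1 − 0.80000)(1 − 0.94000) = 0.98800
Series (C1 and [0.98800]): 0.73000 × 0.98800 = 0.721

0.721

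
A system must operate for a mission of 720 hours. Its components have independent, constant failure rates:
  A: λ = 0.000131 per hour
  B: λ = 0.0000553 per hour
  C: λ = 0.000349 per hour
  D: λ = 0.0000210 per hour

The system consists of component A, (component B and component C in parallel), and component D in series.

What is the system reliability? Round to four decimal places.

R(A) = exp(−0.000131 × 720) = 0.909992
R(B) = exp(−0.0000553 × 720) = 0.960966
R(C) = exp(−0.000349 × 720) = 0.777805
R(D) = exp(−0.0000210 × 720) = 0.984994
Parallel (B and C): 1 − (1 − 0.960966)(1 − 0.777805) = 0.991327
Series (A, [0.991327], and D): 0.909992 × 0.991327 × 0.984994 = 0.8886

0.8886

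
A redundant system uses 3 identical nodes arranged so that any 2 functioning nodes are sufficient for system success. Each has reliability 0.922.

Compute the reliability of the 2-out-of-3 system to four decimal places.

0.9827

R = Σ_{i=2}^{3} C(3,i) p^i (1−p)^{3−i} with p = 0.922
C(3,2)·0.922^2·0.078^1 = 0.198920
C(3,3)·0.922^3·0.078^0 = 0.783777
Sum = 0.9827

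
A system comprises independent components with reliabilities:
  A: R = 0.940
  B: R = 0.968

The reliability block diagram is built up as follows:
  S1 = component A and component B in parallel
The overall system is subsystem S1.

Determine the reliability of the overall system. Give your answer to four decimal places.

0.9981

Parallel (A and B): 1 − (1 − 0.940000)(1 − 0.968000) = 0.9981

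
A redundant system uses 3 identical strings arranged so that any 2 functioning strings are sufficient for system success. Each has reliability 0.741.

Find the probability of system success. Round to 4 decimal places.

R = Σ_{i=2}^{3} C(3,i) p^i (1−p)^{3−i} with p = 0.741
C(3,2)·0.741^2·0.259^1 = 0.426636
C(3,3)·0.741^3·0.259^0 = 0.406869
Sum = 0.8335

0.8335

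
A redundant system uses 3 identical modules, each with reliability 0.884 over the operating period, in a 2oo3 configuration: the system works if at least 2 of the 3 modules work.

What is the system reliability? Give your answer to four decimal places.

R = Σ_{i=2}^{3} C(3,i) p^i (1−p)^{3−i} with p = 0.884
C(3,2)·0.884^2·0.116^1 = 0.271947
C(3,3)·0.884^3·0.116^0 = 0.690807
Sum = 0.9628

0.9628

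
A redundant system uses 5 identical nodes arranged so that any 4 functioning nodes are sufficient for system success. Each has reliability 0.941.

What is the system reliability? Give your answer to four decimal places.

0.9691

R = Σ_{i=4}^{5} C(5,i) p^i (1−p)^{5−i} with p = 0.941
C(5,4)·0.941^4·0.059^1 = 0.231303
C(5,5)·0.941^5·0.059^0 = 0.737816
Sum = 0.9691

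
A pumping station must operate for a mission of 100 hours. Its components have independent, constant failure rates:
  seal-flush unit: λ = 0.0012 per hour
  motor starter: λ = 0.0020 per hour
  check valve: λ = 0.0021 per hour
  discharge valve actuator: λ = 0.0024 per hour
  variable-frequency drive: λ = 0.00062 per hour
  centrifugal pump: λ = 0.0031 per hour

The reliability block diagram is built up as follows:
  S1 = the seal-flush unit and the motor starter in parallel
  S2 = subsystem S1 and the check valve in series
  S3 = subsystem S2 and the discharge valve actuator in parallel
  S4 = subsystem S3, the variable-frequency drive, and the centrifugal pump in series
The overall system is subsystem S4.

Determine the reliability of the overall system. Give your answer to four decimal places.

R(seal-flush unit) = exp(−0.0012 × 100) = 0.886920
R(motor starter) = exp(−0.0020 × 100) = 0.818731
R(check valve) = exp(−0.0021 × 100) = 0.810584
R(discharge valve actuator) = exp(−0.0024 × 100) = 0.786628
R(variable-frequency drive) = exp(−0.00062 × 100) = 0.939883
R(centrifugal pump) = exp(−0.0031 × 100) = 0.733447
Parallel (seal-flush unit and motor starter): 1 − (1 − 0.886920)(1 − 0.818731) = 0.979502
Series ([0.979502] and check valve): 0.979502 × 0.810584 = 0.793969
Parallel ([0.793969] and discharge valve actuator): 1 − (1 − 0.793969)(1 − 0.786628) = 0.956039
Series ([0.956039], variable-frequency drive, and centrifugal pump): 0.956039 × 0.939883 × 0.733447 = 0.6590

0.6590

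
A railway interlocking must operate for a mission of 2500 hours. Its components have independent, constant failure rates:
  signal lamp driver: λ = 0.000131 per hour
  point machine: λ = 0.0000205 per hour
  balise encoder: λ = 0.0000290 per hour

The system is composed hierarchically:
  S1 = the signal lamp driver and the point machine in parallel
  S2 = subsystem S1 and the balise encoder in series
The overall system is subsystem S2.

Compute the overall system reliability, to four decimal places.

R(signal lamp driver) = exp(−0.000131 × 2500) = 0.720723
R(point machine) = exp(−0.0000205 × 2500) = 0.950041
R(balise encoder) = exp(−0.0000290 × 2500) = 0.930066
Parallel (signal lamp driver and point machine): 1 − (1 − 0.720723)(1 − 0.950041) = 0.986048
Series ([0.986048] and balise encoder): 0.986048 × 0.930066 = 0.9171

0.9171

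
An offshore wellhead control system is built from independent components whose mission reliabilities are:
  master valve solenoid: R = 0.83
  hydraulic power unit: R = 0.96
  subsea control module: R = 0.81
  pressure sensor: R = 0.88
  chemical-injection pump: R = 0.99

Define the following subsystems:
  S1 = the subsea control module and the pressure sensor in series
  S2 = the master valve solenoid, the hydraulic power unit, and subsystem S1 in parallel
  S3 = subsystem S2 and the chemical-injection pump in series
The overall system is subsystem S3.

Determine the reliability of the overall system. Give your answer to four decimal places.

0.9881

Series (subsea control module and pressure sensor): 0.810000 × 0.880000 = 0.712800
Parallel (master valve solenoid, hydraulic power unit, and [0.712800]): 1 − (1 − 0.830000)(1 − 0.960000)(1 − 0.712800) = 0.998047
Series ([0.998047] and chemical-injection pump): 0.998047 × 0.990000 = 0.9881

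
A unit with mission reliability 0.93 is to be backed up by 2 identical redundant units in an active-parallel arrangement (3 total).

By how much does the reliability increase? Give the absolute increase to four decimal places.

0.0697

R_before = 0.93
R_after = 1 − (1 − 0.93)^3 = 0.9997
ΔR = 0.9997 − 0.93 = 0.0697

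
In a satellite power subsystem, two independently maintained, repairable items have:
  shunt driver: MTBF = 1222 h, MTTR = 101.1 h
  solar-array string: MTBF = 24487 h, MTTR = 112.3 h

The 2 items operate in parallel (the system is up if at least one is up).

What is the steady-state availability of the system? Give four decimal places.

A(shunt driver) = MTBF/(MTBF+MTTR) = 1222/(1222+101.1) = 0.923589
A(solar-array string) = MTBF/(MTBF+MTTR) = 24487/(24487+112.3) = 0.995435
Parallel availability: 1 − (1 − 0.923589)(1 − 0.995435) = 0.9997

0.9997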